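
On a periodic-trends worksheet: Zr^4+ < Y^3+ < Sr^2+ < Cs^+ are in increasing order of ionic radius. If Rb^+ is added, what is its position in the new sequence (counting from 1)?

4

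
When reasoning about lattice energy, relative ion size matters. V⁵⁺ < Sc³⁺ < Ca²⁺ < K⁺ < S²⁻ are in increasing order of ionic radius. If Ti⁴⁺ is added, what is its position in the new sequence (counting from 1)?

2

These species are isoelectronic with 18 electrons. The only difference is the number of protons: V⁵⁺ (Z=23), Ti⁴⁺ (Z=22), Sc³⁺ (Z=21), Ca²⁺ (Z=20), K⁺ (Z=19), S²⁻ (Z=16). The strongest nuclear pull (V⁵⁺) gives the smallest ion.
Putting Ti⁴⁺ in gives V⁵⁺ < Ti⁴⁺ < Sc³⁺ < Ca²⁺ < K⁺ < S²⁻; it lands at slot 2.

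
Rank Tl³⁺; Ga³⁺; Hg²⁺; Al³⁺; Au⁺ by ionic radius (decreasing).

Au⁺ > Hg²⁺ > Tl³⁺ > Ga³⁺ > Al³⁺

Tabulating Z and e⁻: Al³⁺: 10 e⁻, Z=13, Ga³⁺: 28 e⁻, Z=31, Tl³⁺: 78 e⁻, Z=81, Hg²⁺: 78 e⁻, Z=80, Au⁺: 78 e⁻, Z=79. Al³⁺ < Ga³⁺ (same group, period 3 vs 4); Ga³⁺ < Tl³⁺ (same group, period 4 vs 6); Tl³⁺ < Hg²⁺ (isoelectronic, higher Z=81 is smaller); Hg²⁺ < Au⁺ (isoelectronic, higher Z=80 is smaller).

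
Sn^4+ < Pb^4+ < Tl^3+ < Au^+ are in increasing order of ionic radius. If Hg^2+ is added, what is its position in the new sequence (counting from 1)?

Sn^4+ has 46 e⁻ (Z=50), Pb^4+ has 78 e⁻ (Z=82), Tl^3+ has 78 e⁻ (Z=81), Hg^2+ has 78 e⁻ (Z=80), Au^+ has 78 e⁻ (Z=79). Sn^4+ < Pb^4+ (same group, 1 shell fewer); Pb^4+ < Tl^3+ (isoelectronic, higher Z=82 is smaller); Tl^3+ < Hg^2+ (both 78 e⁻, Z=81>80); Hg^2+ < Au^+ (isoelectronic, higher Z=80 is smaller).
Putting Hg^2+ in gives Sn^4+ < Pb^4+ < Tl^3+ < Hg^2+ < Au^+; it lands at slot 4.

4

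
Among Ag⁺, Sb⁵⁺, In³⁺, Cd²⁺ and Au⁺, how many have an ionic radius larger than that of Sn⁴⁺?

Sb⁵⁺ has 46 e⁻ (Z=51), Sn⁴⁺ has 46 e⁻ (Z=50), In³⁺ has 46 e⁻ (Z=49), Cd²⁺ has 46 e⁻ (Z=48), Ag⁺ has 46 e⁻ (Z=47), Au⁺ has 78 e⁻ (Z=79). Sb⁵⁺ < Sn⁴⁺ (both 46 e⁻, Z=51>50); Sn⁴⁺ < In³⁺ (both 46 e⁻, Z=50>49); In³⁺ < Cd²⁺ (both 46 e⁻, Z=49>48); Cd²⁺ < Ag⁺ (isoelectronic, higher Z=48 is smaller); Ag⁺ < Au⁺ (same group, period 5 vs 6).
Relative to Sn⁴⁺, the ions that are larger are In³⁺, Cd²⁺, Ag⁺, Au⁺. Count: 4.

4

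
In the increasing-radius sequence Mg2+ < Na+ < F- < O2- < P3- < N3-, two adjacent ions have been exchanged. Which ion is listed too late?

The pair P3-, N3- is the wrong way round — N3- and P3- are in one column with the same charge; the lighter period-2 ion has one fewer shell and is smaller. All other adjacent pairs agree with periodic trends, so N3- is the misplaced ion.

N3-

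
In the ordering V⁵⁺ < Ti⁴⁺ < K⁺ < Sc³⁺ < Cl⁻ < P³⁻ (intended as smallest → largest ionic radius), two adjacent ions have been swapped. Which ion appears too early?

The pair K⁺, Sc³⁺ is the wrong way round — Sc³⁺ and K⁺ share 18 electrons; the higher nuclear charge on Sc (Z=21) contracts it more, so Sc³⁺ < K⁺. All other adjacent pairs agree with periodic trends, so K⁺ is the misplaced ion.

K⁺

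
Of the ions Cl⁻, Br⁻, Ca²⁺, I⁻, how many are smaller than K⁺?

Ca²⁺ (Z=20, 18 e⁻), K⁺ (Z=19, 18 e⁻), Cl⁻ (Z=17, 18 e⁻), Br⁻ (Z=35, 36 e⁻), I⁻ (Z=53, 54 e⁻). Ca²⁺ < K⁺ (both 18 e⁻, Z=20>19); K⁺ < Cl⁻ (isoelectronic, higher Z=19 is smaller); Cl⁻ < Br⁻ (same group, period 3 vs 4); Br⁻ < I⁻ (same group, period 4 vs 5).
Relative to K⁺, the ions that are smaller are Ca²⁺. So 1 is smaller.

1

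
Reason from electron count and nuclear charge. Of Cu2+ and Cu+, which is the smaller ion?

Same element, different charge: the more highly charged cation has fewer electrons and a greater effective nuclear charge per electron, making Cu2+ the smallest.

Cu2+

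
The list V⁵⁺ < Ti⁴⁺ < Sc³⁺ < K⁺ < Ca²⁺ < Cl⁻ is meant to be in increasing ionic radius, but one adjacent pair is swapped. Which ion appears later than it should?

Ca²⁺

Scanning neighbour by neighbour, only K⁺/Ca²⁺ violates a trend: Ca²⁺ and K⁺ share 18 electrons; the higher nuclear charge on Ca (Z=20) contracts it more, so Ca²⁺ < K⁺. That makes Ca²⁺ the one sitting a position late relative to where it belongs.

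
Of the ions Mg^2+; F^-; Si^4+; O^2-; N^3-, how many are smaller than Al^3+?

All of these have 10 electrons (isoelectronic). With the same electron cloud, the ion with the most protons pulls it in tightest. Nuclear charges: Si^4+ (Z=14), Al^3+ (Z=13), Mg^2+ (Z=12), F^- (Z=9), O^2- (Z=8), N^3- (Z=7). Highest Z is smallest.
Relative to Al^3+, the ions that are smaller are Si^4+. That's 1.

1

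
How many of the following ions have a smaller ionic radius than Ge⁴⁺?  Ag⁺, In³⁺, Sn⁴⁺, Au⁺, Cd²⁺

First list Z and electron count for each: Ge⁴⁺: 28 e⁻, Z=32, Sn⁴⁺: 46 e⁻, Z=50, In³⁺: 46 e⁻, Z=49, Cd²⁺: 46 e⁻, Z=48, Ag⁺: 46 e⁻, Z=47, Au⁺: 78 e⁻, Z=79. Ge⁴⁺ < Sn⁴⁺ (same group, period 4 vs 5); Sn⁴⁺ < In³⁺ (isoelectronic, higher Z=50 is smaller); In³⁺ < Cd²⁺ (both 46 e⁻, Z=49>48); Cd²⁺ < Ag⁺ (isoelectronic, higher Z=48 is smaller); Ag⁺ < Au⁺ (same group, period 5 vs 6).
Placing each against Ge⁴⁺: smaller — none; larger — Sn⁴⁺, In³⁺, Cd²⁺, Ag⁺, Au⁺. Count: 0.

0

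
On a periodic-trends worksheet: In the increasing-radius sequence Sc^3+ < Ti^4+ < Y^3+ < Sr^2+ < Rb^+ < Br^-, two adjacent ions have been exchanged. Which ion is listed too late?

Ti^4+

The pair Sc^3+, Ti^4+ is the wrong way round — Ti^4+ and Sc^3+ share 18 electrons; the higher nuclear charge on Ti (Z=22) contracts it more, so Ti^4+ < Sc^3+. All other adjacent pairs agree with periodic trends, so Ti^4+ is the misplaced ion.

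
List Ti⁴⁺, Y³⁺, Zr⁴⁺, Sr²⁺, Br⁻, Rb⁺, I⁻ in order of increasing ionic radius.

Ti⁴⁺ < Zr⁴⁺ < Y³⁺ < Sr²⁺ < Rb⁺ < Br⁻ < I⁻

Electron counts and nuclear charges: Ti⁴⁺: 18 e⁻, Z=22, Zr⁴⁺: 36 e⁻, Z=40, Y³⁺: 36 e⁻, Z=39, Sr²⁺: 36 e⁻, Z=38, Rb⁺: 36 e⁻, Z=37, Br⁻: 36 e⁻, Z=35, I⁻: 54 e⁻, Z=53. Ti⁴⁺ < Zr⁴⁺ (same group, 1 shell fewer); Zr⁴⁺ < Y³⁺ (both 36 e⁻, Z=40>39); Y³⁺ < Sr²⁺ (isoelectronic, higher Z=39 is smaller); Sr²⁺ < Rb⁺ (isoelectronic, higher Z=38 is smaller); Rb⁺ < Br⁻ (both 36 e⁻, Z=37>35); Br⁻ < I⁻ (same group, 1 shell fewer).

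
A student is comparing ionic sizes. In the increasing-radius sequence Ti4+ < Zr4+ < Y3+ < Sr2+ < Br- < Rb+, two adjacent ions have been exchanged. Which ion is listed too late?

Rb+

Scanning neighbour by neighbour, only Br-/Rb+ violates a trend: both have 36 electrons but Z(Rb)=37 > Z(Br)=35, so Rb+ should be the smaller of the two. That makes Rb+ the one sitting a position late relative to where it belongs.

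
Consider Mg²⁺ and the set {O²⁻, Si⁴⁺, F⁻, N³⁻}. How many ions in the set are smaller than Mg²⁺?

These species are isoelectronic with 10 electrons. The only difference is the number of protons: Si⁴⁺ (Z=14), Mg²⁺ (Z=12), F⁻ (Z=9), O²⁻ (Z=8), N³⁻ (Z=7). The strongest nuclear pull (Si⁴⁺) gives the smallest ion.
Ordering all of them (including Mg²⁺) by radius gives Si⁴⁺ < Mg²⁺ < F⁻ < O²⁻ < N³⁻. That's 1.

1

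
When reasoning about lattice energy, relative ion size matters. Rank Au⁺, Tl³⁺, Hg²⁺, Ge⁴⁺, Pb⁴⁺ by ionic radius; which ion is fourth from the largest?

First list Z and electron count for each: Ge⁴⁺: 28 e⁻, Z=32, Pb⁴⁺: 78 e⁻, Z=82, Tl³⁺: 78 e⁻, Z=81, Hg²⁺: 78 e⁻, Z=80, Au⁺: 78 e⁻, Z=79. Ge⁴⁺ < Pb⁴⁺ (same group, period 4 vs 6); Pb⁴⁺ < Tl³⁺ (both 78 e⁻, Z=82>81); Tl³⁺ < Hg²⁺ (both 78 e⁻, Z=81>80); Hg²⁺ < Au⁺ (both 78 e⁻, Z=80>79).
Ordering: Ge⁴⁺ < Pb⁴⁺ < Tl³⁺ < Hg²⁺ < Au⁺. The fourth largest is Pb⁴⁺.

Pb⁴⁺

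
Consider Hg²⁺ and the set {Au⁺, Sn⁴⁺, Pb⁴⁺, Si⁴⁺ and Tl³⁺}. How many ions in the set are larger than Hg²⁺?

Si⁴⁺ (Z=14, 10 e⁻), Sn⁴⁺ (Z=50, 46 e⁻), Pb⁴⁺ (Z=82, 78 e⁻), Tl³⁺ (Z=81, 78 e⁻), Hg²⁺ (Z=80, 78 e⁻), Au⁺ (Z=79, 78 e⁻). Si⁴⁺ < Sn⁴⁺ (same group, 2 shells fewer); Sn⁴⁺ < Pb⁴⁺ (same group, period 5 vs 6); Pb⁴⁺ < Tl³⁺ (isoelectronic, higher Z=82 is smaller); Tl³⁺ < Hg²⁺ (isoelectronic, higher Z=81 is smaller); Hg²⁺ < Au⁺ (both 78 e⁻, Z=80>79).
Overall: Si⁴⁺ < Sn⁴⁺ < Pb⁴⁺ < Tl³⁺ < Hg²⁺ < Au⁺. Hg²⁺ has 4 below it and 1 above. Count: 1.

1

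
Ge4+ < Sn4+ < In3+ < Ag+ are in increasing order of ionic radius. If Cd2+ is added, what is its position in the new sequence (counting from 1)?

Electron counts and nuclear charges: Ge4+ has 28 e⁻ (Z=32), Sn4+ has 46 e⁻ (Z=50), In3+ has 46 e⁻ (Z=49), Cd2+ has 46 e⁻ (Z=48), Ag+ has 46 e⁻ (Z=47). Ge4+ < Sn4+ (same group, 1 shell fewer); Sn4+ < In3+ (both 46 e⁻, Z=50>49); In3+ < Cd2+ (both 46 e⁻, Z=49>48); Cd2+ < Ag+ (isoelectronic, higher Z=48 is smaller).
With Cd2+ included the full order is Ge4+ < Sn4+ < In3+ < Cd2+ < Ag+, so it takes position 4.

4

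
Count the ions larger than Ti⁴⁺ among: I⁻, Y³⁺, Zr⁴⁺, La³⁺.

Work out protons and electrons: Ti⁴⁺ has 18 e⁻ (Z=22), Zr⁴⁺ has 36 e⁻ (Z=40), Y³⁺ has 36 e⁻ (Z=39), La³⁺ has 54 e⁻ (Z=57), I⁻ has 54 e⁻ (Z=53). Ti⁴⁺ < Zr⁴⁺ (same group, period 4 vs 5); Zr⁴⁺ < Y³⁺ (both 36 e⁻, Z=40>39); Y³⁺ < La³⁺ (same group, 1 shell fewer); La³⁺ < I⁻ (isoelectronic, higher Z=57 is smaller).
Overall: Ti⁴⁺ < Zr⁴⁺ < Y³⁺ < La³⁺ < I⁻. Ti⁴⁺ has 0 below it and 4 above. Count: 4.

4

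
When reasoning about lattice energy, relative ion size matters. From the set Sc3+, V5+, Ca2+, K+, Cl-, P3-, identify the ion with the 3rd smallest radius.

Ca2+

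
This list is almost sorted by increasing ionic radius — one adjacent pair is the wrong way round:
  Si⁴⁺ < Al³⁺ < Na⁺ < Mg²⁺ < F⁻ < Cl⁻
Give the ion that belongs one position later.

The pair Na⁺, Mg²⁺ is the wrong way round — Mg²⁺ and Na⁺ share 10 electrons; the higher nuclear charge on Mg (Z=12) contracts it more, so Mg²⁺ < Na⁺. All other adjacent pairs agree with periodic trends, so Na⁺ is the misplaced ion.

Na⁺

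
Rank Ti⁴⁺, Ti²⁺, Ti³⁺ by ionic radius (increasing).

Ti⁴⁺ < Ti³⁺ < Ti²⁺

For a single element, ionic radius drops as positive charge rises — Ti⁴⁺ < Ti²⁺.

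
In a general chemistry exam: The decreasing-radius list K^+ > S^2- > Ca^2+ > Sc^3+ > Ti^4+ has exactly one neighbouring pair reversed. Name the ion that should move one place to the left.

Check each adjacent pair. K^+ and S^2- are reversed: K^+ and S^2- share 18 electrons; the higher nuclear charge on K (Z=19) contracts it more, so K^+ < S^2-. No other neighbouring pair contradicts the periodic trends, so S^2- is the ion listed too late.

S^2-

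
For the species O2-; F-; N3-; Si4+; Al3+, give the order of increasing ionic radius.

These species are isoelectronic with 10 electrons. The only difference is the number of protons: Si4+ (Z=14), Al3+ (Z=13), F- (Z=9), O2- (Z=8), N3- (Z=7). The strongest nuclear pull (Si4+) gives the smallest ion.

Si4+ < Al3+ < F- < O2- < N3-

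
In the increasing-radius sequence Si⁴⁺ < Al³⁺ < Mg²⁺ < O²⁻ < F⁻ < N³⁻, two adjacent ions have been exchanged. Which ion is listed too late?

F⁻

Compare adjacent ions: F⁻ and O²⁻ share 10 electrons; the higher nuclear charge on F (Z=9) contracts it more, so F⁻ < O²⁻ — yet in this increasing list O²⁻ sits before F⁻. Nothing else is reversed, so F⁻ should move one place to the left.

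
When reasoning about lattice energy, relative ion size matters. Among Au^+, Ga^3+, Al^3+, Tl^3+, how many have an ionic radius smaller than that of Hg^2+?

3

Al^3+ (Z=13, 10 e⁻), Ga^3+ (Z=31, 28 e⁻), Tl^3+ (Z=81, 78 e⁻), Hg^2+ (Z=80, 78 e⁻), Au^+ (Z=79, 78 e⁻). Al^3+ < Ga^3+ (same group, 1 shell fewer); Ga^3+ < Tl^3+ (same group, period 4 vs 6); Tl^3+ < Hg^2+ (both 78 e⁻, Z=81>80); Hg^2+ < Au^+ (both 78 e⁻, Z=80>79).
Relative to Hg^2+, the ions that are smaller are Al^3+, Ga^3+, Tl^3+. That's 3.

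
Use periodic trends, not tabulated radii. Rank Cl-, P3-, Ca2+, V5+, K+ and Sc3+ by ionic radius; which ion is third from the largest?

K+

All of these have 18 electrons (isoelectronic). With the same electron cloud, the ion with the most protons pulls it in tightest. Nuclear charges: V5+ (Z=23), Sc3+ (Z=21), Ca2+ (Z=20), K+ (Z=19), Cl- (Z=17), P3- (Z=15). Highest Z is smallest.
That gives V5+ < Sc3+ < Ca2+ < K+ < Cl- < P3-. From the largest end, number 3 is K+.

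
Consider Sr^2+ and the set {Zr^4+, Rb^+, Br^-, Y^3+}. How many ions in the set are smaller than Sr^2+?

2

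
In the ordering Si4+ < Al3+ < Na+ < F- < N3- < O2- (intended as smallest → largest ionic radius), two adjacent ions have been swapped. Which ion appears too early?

N3-

Compare adjacent ions: O2- and N3- share 10 electrons; the higher nuclear charge on O (Z=8) contracts it more, so O2- < N3- — yet in this increasing list N3- sits before O2-. Nothing else is reversed, so N3- should move one place to the right.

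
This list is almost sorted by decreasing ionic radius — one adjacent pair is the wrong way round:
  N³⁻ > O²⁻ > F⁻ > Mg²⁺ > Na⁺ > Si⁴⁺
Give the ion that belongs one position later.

Mg²⁺

Scanning neighbour by neighbour, only Mg²⁺/Na⁺ violates a trend: both have 10 electrons but Z(Mg)=12 > Z(Na)=11, so Mg²⁺ should be the smaller of the two. That makes Mg²⁺ the one sitting a position early relative to where it belongs.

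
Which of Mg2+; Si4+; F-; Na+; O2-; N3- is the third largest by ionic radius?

F-

Each ion has 10 electrons. The ranking follows nuclear charge in reverse — greater Z gives a smaller radius. Si4+ (Z=14), Mg2+ (Z=12), Na+ (Z=11), F- (Z=9), O2- (Z=8), N3- (Z=7).
That gives Si4+ < Mg2+ < Na+ < F- < O2- < N3-. From the largest end, number 3 is F-.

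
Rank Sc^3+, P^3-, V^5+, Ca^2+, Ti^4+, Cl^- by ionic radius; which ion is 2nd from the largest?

Cl^-

These species are isoelectronic with 18 electrons. The only difference is the number of protons: V^5+ (Z=23), Ti^4+ (Z=22), Sc^3+ (Z=21), Ca^2+ (Z=20), Cl^- (Z=17), P^3- (Z=15). The strongest nuclear pull (V^5+) gives the smallest ion.
That gives V^5+ < Ti^4+ < Sc^3+ < Ca^2+ < Cl^- < P^3-. From the largest end, number 2 is Cl^-.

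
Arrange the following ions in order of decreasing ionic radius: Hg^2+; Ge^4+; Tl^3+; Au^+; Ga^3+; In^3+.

First list Z and electron count for each: Ge^4+: 28 e⁻, Z=32, Ga^3+: 28 e⁻, Z=31, In^3+: 46 e⁻, Z=49, Tl^3+: 78 e⁻, Z=81, Hg^2+: 78 e⁻, Z=80, Au^+: 78 e⁻, Z=79. Ge^4+ < Ga^3+ (isoelectronic, higher Z=32 is smaller); Ga^3+ < In^3+ (same group, period 4 vs 5); In^3+ < Tl^3+ (same group, period 5 vs 6); Tl^3+ < Hg^2+ (isoelectronic, higher Z=81 is smaller); Hg^2+ < Au^+ (isoelectronic, higher Z=80 is smaller).

Au^+ > Hg^2+ > Tl^3+ > In^3+ > Ga^3+ > Ge^4+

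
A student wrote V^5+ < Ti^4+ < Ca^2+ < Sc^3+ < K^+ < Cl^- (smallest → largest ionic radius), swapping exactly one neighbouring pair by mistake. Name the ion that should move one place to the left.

Scanning neighbour by neighbour, only Ca^2+/Sc^3+ violates a trend: both have 18 electrons but Z(Sc)=21 > Z(Ca)=20, so Sc^3+ should be the smaller of the two. That makes Sc^3+ the one sitting a position late relative to where it belongs.

Sc^3+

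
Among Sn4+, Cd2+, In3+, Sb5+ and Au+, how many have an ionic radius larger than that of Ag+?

1

Work out protons and electrons: Sb5+ has 46 e⁻ (Z=51), Sn4+ has 46 e⁻ (Z=50), In3+ has 46 e⁻ (Z=49), Cd2+ has 46 e⁻ (Z=48), Ag+ has 46 e⁻ (Z=47), Au+ has 78 e⁻ (Z=79). Sb5+ < Sn4+ (isoelectronic, higher Z=51 is smaller); Sn4+ < In3+ (isoelectronic, higher Z=50 is smaller); In3+ < Cd2+ (isoelectronic, higher Z=49 is smaller); Cd2+ < Ag+ (both 46 e⁻, Z=48>47); Ag+ < Au+ (same group, 1 shell fewer).
Ordering all of them (including Ag+) by radius gives Sb5+ < Sn4+ < In3+ < Cd2+ < Ag+ < Au+. So 1 is larger.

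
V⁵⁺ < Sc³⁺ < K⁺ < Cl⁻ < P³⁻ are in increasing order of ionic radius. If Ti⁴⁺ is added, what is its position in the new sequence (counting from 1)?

2

All of these have 18 electrons (isoelectronic). With the same electron cloud, the ion with the most protons pulls it in tightest. Nuclear charges: V⁵⁺ (Z=23), Ti⁴⁺ (Z=22), Sc³⁺ (Z=21), K⁺ (Z=19), Cl⁻ (Z=17), P³⁻ (Z=15). Highest Z is smallest.
Merged order: V⁵⁺ < Ti⁴⁺ < Sc³⁺ < K⁺ < Cl⁻ < P³⁻ — Ti⁴⁺ is number 2.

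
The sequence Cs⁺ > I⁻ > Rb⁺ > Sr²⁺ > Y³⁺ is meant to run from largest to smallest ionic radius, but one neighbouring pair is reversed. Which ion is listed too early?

Cs⁺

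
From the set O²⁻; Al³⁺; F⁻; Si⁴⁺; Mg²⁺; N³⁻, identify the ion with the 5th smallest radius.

Each ion has 10 electrons. The ranking follows nuclear charge in reverse — greater Z gives a smaller radius. Si⁴⁺ (Z=14), Al³⁺ (Z=13), Mg²⁺ (Z=12), F⁻ (Z=9), O²⁻ (Z=8), N³⁻ (Z=7).
That gives Si⁴⁺ < Al³⁺ < Mg²⁺ < F⁻ < O²⁻ < N³⁻. From the smallest end, number 5 is O²⁻.

O²⁻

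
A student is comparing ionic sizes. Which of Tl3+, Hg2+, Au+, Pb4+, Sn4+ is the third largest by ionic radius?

Tl3+

Tabulating Z and e⁻: Sn4+ (Z=50, 46 e⁻), Pb4+ (Z=82, 78 e⁻), Tl3+ (Z=81, 78 e⁻), Hg2+ (Z=80, 78 e⁻), Au+ (Z=79, 78 e⁻). Sn4+ < Pb4+ (same group, period 5 vs 6); Pb4+ < Tl3+ (isoelectronic, higher Z=82 is smaller); Tl3+ < Hg2+ (both 78 e⁻, Z=81>80); Hg2+ < Au+ (both 78 e⁻, Z=80>79).
Full ascending order: Sn4+ < Pb4+ < Tl3+ < Hg2+ < Au+. Counting from the largest, position 3 is Tl3+.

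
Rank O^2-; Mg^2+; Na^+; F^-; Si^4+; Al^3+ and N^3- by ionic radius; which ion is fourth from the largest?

Each ion has 10 electrons. The ranking follows nuclear charge in reverse — greater Z gives a smaller radius. Si^4+ (Z=14), Al^3+ (Z=13), Mg^2+ (Z=12), Na^+ (Z=11), F^- (Z=9), O^2- (Z=8), N^3- (Z=7).
That gives Si^4+ < Al^3+ < Mg^2+ < Na^+ < F^- < O^2- < N^3-. From the largest end, number 4 is Na^+.

Na^+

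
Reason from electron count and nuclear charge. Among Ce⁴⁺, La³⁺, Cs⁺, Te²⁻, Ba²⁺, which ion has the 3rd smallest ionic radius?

Ba²⁺

Isoelectronic series (54 e⁻ each). Size is set by nuclear charge: more protons means a smaller ion. Ce⁴⁺ (Z=58), La³⁺ (Z=57), Ba²⁺ (Z=56), Cs⁺ (Z=55), Te²⁻ (Z=52).
Full ascending order: Ce⁴⁺ < La³⁺ < Ba²⁺ < Cs⁺ < Te²⁻. Counting from the smallest, position 3 is Ba²⁺.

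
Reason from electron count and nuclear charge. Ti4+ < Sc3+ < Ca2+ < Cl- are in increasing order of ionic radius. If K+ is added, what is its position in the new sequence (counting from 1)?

Each ion has 18 electrons. The ranking follows nuclear charge in reverse — greater Z gives a smaller radius. Ti4+ (Z=22), Sc3+ (Z=21), Ca2+ (Z=20), K+ (Z=19), Cl- (Z=17).
Putting K+ in gives Ti4+ < Sc3+ < Ca2+ < K+ < Cl-; it lands at slot 4.

4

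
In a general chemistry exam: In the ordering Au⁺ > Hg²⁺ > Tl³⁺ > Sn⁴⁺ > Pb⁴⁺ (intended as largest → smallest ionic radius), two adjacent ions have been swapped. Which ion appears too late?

Scanning neighbour by neighbour, only Sn⁴⁺/Pb⁴⁺ violates a trend: both in group 14 with the same charge; Sn⁴⁺ (period 5) has the smaller radius. That makes Pb⁴⁺ the one sitting a position late relative to where it belongs.

Pb⁴⁺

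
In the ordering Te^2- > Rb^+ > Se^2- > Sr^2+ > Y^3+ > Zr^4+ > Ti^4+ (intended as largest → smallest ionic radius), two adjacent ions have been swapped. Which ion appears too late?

Se^2-

Scanning neighbour by neighbour, only Rb^+/Se^2- violates a trend: both have 36 electrons but Z(Rb)=37 > Z(Se)=34, so Rb^+ should be the smaller of the two. That makes Se^2- the one sitting a position late relative to where it belongs.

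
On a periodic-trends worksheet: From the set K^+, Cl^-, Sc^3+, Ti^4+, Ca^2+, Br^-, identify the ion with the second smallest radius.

Sc^3+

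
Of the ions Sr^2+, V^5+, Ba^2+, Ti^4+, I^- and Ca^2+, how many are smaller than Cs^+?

Work out protons and electrons: V^5+ has 18 e⁻ (Z=23), Ti^4+ has 18 e⁻ (Z=22), Ca^2+ has 18 e⁻ (Z=20), Sr^2+ has 36 e⁻ (Z=38), Ba^2+ has 54 e⁻ (Z=56), Cs^+ has 54 e⁻ (Z=55), I^- has 54 e⁻ (Z=53). V^5+ < Ti^4+ (isoelectronic, higher Z=23 is smaller); Ti^4+ < Ca^2+ (both 18 e⁻, Z=22>20); Ca^2+ < Sr^2+ (same group, period 4 vs 5); Sr^2+ < Ba^2+ (same group, 1 shell fewer); Ba^2+ < Cs^+ (isoelectronic, higher Z=56 is smaller); Cs^+ < I^- (isoelectronic, higher Z=55 is smaller).
Ordering all of them (including Cs^+) by radius gives V^5+ < Ti^4+ < Ca^2+ < Sr^2+ < Ba^2+ < Cs^+ < I^-. That's 5.

5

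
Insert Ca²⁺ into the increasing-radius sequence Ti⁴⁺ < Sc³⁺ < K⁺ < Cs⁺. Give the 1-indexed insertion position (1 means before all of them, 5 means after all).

3

Electron counts and nuclear charges: Ti⁴⁺ has 18 e⁻ (Z=22), Sc³⁺ has 18 e⁻ (Z=21), Ca²⁺ has 18 e⁻ (Z=20), K⁺ has 18 e⁻ (Z=19), Cs⁺ has 54 e⁻ (Z=55). Ti⁴⁺ < Sc³⁺ (isoelectronic, higher Z=22 is smaller); Sc³⁺ < Ca²⁺ (both 18 e⁻, Z=21>20); Ca²⁺ < K⁺ (isoelectronic, higher Z=20 is smaller); K⁺ < Cs⁺ (same group, period 4 vs 6).
Putting Ca²⁺ in gives Ti⁴⁺ < Sc³⁺ < Ca²⁺ < K⁺ < Cs⁺; it lands at slot 3.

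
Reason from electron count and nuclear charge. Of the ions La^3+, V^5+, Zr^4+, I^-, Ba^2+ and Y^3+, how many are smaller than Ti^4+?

Work out protons and electrons: V^5+ (Z=23, 18 e⁻), Ti^4+ (Z=22, 18 e⁻), Zr^4+ (Z=40, 36 e⁻), Y^3+ (Z=39, 36 e⁻), La^3+ (Z=57, 54 e⁻), Ba^2+ (Z=56, 54 e⁻), I^- (Z=53, 54 e⁻). V^5+ < Ti^4+ (both 18 e⁻, Z=23>22); Ti^4+ < Zr^4+ (same group, 1 shell fewer); Zr^4+ < Y^3+ (isoelectronic, higher Z=40 is smaller); Y^3+ < La^3+ (same group, period 5 vs 6); La^3+ < Ba^2+ (isoelectronic, higher Z=57 is smaller); Ba^2+ < I^- (isoelectronic, higher Z=56 is smaller).
Ordering all of them (including Ti^4+) by radius gives V^5+ < Ti^4+ < Zr^4+ < Y^3+ < La^3+ < Ba^2+ < I^-. Count: 1.

1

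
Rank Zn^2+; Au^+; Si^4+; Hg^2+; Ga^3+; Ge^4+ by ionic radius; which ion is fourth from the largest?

Electron counts and nuclear charges: Si^4+ has 10 e⁻ (Z=14), Ge^4+ has 28 e⁻ (Z=32), Ga^3+ has 28 e⁻ (Z=31), Zn^2+ has 28 e⁻ (Z=30), Hg^2+ has 78 e⁻ (Z=80), Au^+ has 78 e⁻ (Z=79). Si^4+ < Ge^4+ (same group, period 3 vs 4); Ge^4+ < Ga^3+ (isoelectronic, higher Z=32 is smaller); Ga^3+ < Zn^2+ (isoelectronic, higher Z=31 is smaller); Zn^2+ < Hg^2+ (same group, period 4 vs 6); Hg^2+ < Au^+ (isoelectronic, higher Z=80 is smaller).
Full ascending order: Si^4+ < Ge^4+ < Ga^3+ < Zn^2+ < Hg^2+ < Au^+. Counting from the largest, position 4 is Ga^3+.

Ga^3+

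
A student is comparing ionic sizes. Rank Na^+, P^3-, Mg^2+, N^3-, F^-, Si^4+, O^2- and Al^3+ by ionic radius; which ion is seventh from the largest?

Electron counts and nuclear charges: Si^4+ has 10 e⁻ (Z=14), Al^3+ has 10 e⁻ (Z=13), Mg^2+ has 10 e⁻ (Z=12), Na^+ has 10 e⁻ (Z=11), F^- has 10 e⁻ (Z=9), O^2- has 10 e⁻ (Z=8), N^3- has 10 e⁻ (Z=7), P^3- has 18 e⁻ (Z=15). Si^4+ < Al^3+ (isoelectronic, higher Z=14 is smaller); Al^3+ < Mg^2+ (both 10 e⁻, Z=13>12); Mg^2+ < Na^+ (both 10 e⁻, Z=12>11); Na^+ < F^- (both 10 e⁻, Z=11>9); F^- < O^2- (both 10 e⁻, Z=9>8); O^2- < N^3- (both 10 e⁻, Z=8>7); N^3- < P^3- (same group, 1 shell fewer).
So the order is Si^4+ < Al^3+ < Mg^2+ < Na^+ < F^- < O^2- < N^3- < P^3-; the 7th-largest ion is Al^3+.

Al^3+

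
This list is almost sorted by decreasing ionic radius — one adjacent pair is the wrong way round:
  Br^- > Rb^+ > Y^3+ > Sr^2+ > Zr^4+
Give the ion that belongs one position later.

Y^3+

Check each adjacent pair. Y^3+ and Sr^2+ are reversed: both have 36 electrons but Z(Y)=39 > Z(Sr)=38, so Y^3+ should be the smaller of the two. No other neighbouring pair contradicts the periodic trends, so Y^3+ is the ion listed too early.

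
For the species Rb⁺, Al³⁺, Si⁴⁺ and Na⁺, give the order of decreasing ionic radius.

Si⁴⁺ has 10 e⁻ (Z=14), Al³⁺ has 10 e⁻ (Z=13), Na⁺ has 10 e⁻ (Z=11), Rb⁺ has 36 e⁻ (Z=37). Si⁴⁺ < Al³⁺ (isoelectronic, higher Z=14 is smaller); Al³⁺ < Na⁺ (isoelectronic, higher Z=13 is smaller); Na⁺ < Rb⁺ (same group, 2 shells fewer).

Rb⁺ > Na⁺ > Al³⁺ > Si⁴⁺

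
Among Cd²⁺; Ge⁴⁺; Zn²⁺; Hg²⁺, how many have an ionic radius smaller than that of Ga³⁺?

1

Electron counts and nuclear charges: Ge⁴⁺ has 28 e⁻ (Z=32), Ga³⁺ has 28 e⁻ (Z=31), Zn²⁺ has 28 e⁻ (Z=30), Cd²⁺ has 46 e⁻ (Z=48), Hg²⁺ has 78 e⁻ (Z=80). Ge⁴⁺ < Ga³⁺ (isoelectronic, higher Z=32 is smaller); Ga³⁺ < Zn²⁺ (isoelectronic, higher Z=31 is smaller); Zn²⁺ < Cd²⁺ (same group, 1 shell fewer); Cd²⁺ < Hg²⁺ (same group, 1 shell fewer).
Overall: Ge⁴⁺ < Ga³⁺ < Zn²⁺ < Cd²⁺ < Hg²⁺. Ga³⁺ has 1 below it and 3 above. Count: 1.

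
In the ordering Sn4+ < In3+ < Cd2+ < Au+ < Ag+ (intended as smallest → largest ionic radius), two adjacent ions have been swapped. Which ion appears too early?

Au+

Check each adjacent pair. Au+ and Ag+ are reversed: same group and charge — period 5 sits above period 6, so Ag+ is smaller. No other neighbouring pair contradicts the periodic trends, so Au+ is the ion listed too early.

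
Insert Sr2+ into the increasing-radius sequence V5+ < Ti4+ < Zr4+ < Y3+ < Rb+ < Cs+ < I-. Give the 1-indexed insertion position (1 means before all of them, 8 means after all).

Work out protons and electrons: V5+: 18 e⁻, Z=23, Ti4+: 18 e⁻, Z=22, Zr4+: 36 e⁻, Z=40, Y3+: 36 e⁻, Z=39, Sr2+: 36 e⁻, Z=38, Rb+: 36 e⁻, Z=37, Cs+: 54 e⁻, Z=55, I-: 54 e⁻, Z=53. V5+ < Ti4+ (both 18 e⁻, Z=23>22); Ti4+ < Zr4+ (same group, 1 shell fewer); Zr4+ < Y3+ (isoelectronic, higher Z=40 is smaller); Y3+ < Sr2+ (both 36 e⁻, Z=39>38); Sr2+ < Rb+ (isoelectronic, higher Z=38 is smaller); Rb+ < Cs+ (same group, 1 shell fewer); Cs+ < I- (isoelectronic, higher Z=55 is smaller).
With Sr2+ included the full order is V5+ < Ti4+ < Zr4+ < Y3+ < Sr2+ < Rb+ < Cs+ < I-, so it takes position 5.

5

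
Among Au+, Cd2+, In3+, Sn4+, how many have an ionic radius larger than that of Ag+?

1

First list Z and electron count for each: Sn4+: 46 e⁻, Z=50, In3+: 46 e⁻, Z=49, Cd2+: 46 e⁻, Z=48, Ag+: 46 e⁻, Z=47, Au+: 78 e⁻, Z=79. Sn4+ < In3+ (isoelectronic, higher Z=50 is smaller); In3+ < Cd2+ (both 46 e⁻, Z=49>48); Cd2+ < Ag+ (isoelectronic, higher Z=48 is smaller); Ag+ < Au+ (same group, 1 shell fewer).
Relative to Ag+, the ions that are larger are Au+. So 1 is larger.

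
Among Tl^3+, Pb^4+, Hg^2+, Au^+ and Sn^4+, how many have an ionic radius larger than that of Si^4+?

5

Tabulating Z and e⁻: Si^4+ (Z=14, 10 e⁻), Sn^4+ (Z=50, 46 e⁻), Pb^4+ (Z=82, 78 e⁻), Tl^3+ (Z=81, 78 e⁻), Hg^2+ (Z=80, 78 e⁻), Au^+ (Z=79, 78 e⁻). Si^4+ < Sn^4+ (same group, 2 shells fewer); Sn^4+ < Pb^4+ (same group, 1 shell fewer); Pb^4+ < Tl^3+ (both 78 e⁻, Z=82>81); Tl^3+ < Hg^2+ (isoelectronic, higher Z=81 is smaller); Hg^2+ < Au^+ (isoelectronic, higher Z=80 is smaller).
Ordering all of them (including Si^4+) by radius gives Si^4+ < Sn^4+ < Pb^4+ < Tl^3+ < Hg^2+ < Au^+. That's 5.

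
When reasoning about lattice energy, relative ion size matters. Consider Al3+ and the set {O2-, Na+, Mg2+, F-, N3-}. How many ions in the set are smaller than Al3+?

All of these have 10 electrons (isoelectronic). With the same electron cloud, the ion with the most protons pulls it in tightest. Nuclear charges: Al3+ (Z=13), Mg2+ (Z=12), Na+ (Z=11), F- (Z=9), O2- (Z=8), N3- (Z=7). Highest Z is smallest.
Placing each against Al3+: smaller — none; larger — Mg2+, Na+, F-, O2-, N3-. That's 0.

0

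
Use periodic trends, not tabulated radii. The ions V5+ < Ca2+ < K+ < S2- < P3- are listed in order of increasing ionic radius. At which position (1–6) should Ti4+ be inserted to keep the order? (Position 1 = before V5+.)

These species are isoelectronic with 18 electrons. The only difference is the number of protons: V5+ (Z=23), Ti4+ (Z=22), Ca2+ (Z=20), K+ (Z=19), S2- (Z=16), P3- (Z=15). The strongest nuclear pull (V5+) gives the smallest ion.
Putting Ti4+ in gives V5+ < Ti4+ < Ca2+ < K+ < S2- < P3-; it lands at slot 2.

2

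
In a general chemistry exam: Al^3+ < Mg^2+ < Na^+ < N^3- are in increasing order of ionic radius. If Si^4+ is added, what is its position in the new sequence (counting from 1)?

1

These species are isoelectronic with 10 electrons. The only difference is the number of protons: Si^4+ (Z=14), Al^3+ (Z=13), Mg^2+ (Z=12), Na^+ (Z=11), N^3- (Z=7). The strongest nuclear pull (Si^4+) gives the smallest ion.
With Si^4+ included the full order is Si^4+ < Al^3+ < Mg^2+ < Na^+ < N^3-, so it takes position 1.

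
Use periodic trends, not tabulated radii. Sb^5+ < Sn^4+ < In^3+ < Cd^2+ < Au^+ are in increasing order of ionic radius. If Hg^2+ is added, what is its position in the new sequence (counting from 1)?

5

Sb^5+ (Z=51, 46 e⁻), Sn^4+ (Z=50, 46 e⁻), In^3+ (Z=49, 46 e⁻), Cd^2+ (Z=48, 46 e⁻), Hg^2+ (Z=80, 78 e⁻), Au^+ (Z=79, 78 e⁻). Sb^5+ < Sn^4+ (isoelectronic, higher Z=51 is smaller); Sn^4+ < In^3+ (isoelectronic, higher Z=50 is smaller); In^3+ < Cd^2+ (both 46 e⁻, Z=49>48); Cd^2+ < Hg^2+ (same group, period 5 vs 6); Hg^2+ < Au^+ (isoelectronic, higher Z=80 is smaller).
With Hg^2+ included the full order is Sb^5+ < Sn^4+ < In^3+ < Cd^2+ < Hg^2+ < Au^+, so it takes position 5.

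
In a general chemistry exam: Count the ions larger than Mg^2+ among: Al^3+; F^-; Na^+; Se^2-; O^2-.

4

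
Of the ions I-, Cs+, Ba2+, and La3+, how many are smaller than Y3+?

Work out protons and electrons: Y3+ has 36 e⁻ (Z=39), La3+ has 54 e⁻ (Z=57), Ba2+ has 54 e⁻ (Z=56), Cs+ has 54 e⁻ (Z=55), I- has 54 e⁻ (Z=53). Y3+ < La3+ (same group, 1 shell fewer); La3+ < Ba2+ (isoelectronic, higher Z=57 is smaller); Ba2+ < Cs+ (isoelectronic, higher Z=56 is smaller); Cs+ < I- (isoelectronic, higher Z=55 is smaller).
Ordering all of them (including Y3+) by radius gives Y3+ < La3+ < Ba2+ < Cs+ < I-. So 0 are smaller.

0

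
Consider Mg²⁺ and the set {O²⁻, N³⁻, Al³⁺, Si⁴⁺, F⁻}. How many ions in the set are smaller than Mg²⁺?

Isoelectronic series (10 e⁻ each). Size is set by nuclear charge: more protons means a smaller ion. Si⁴⁺ (Z=14), Al³⁺ (Z=13), Mg²⁺ (Z=12), F⁻ (Z=9), O²⁻ (Z=8), N³⁻ (Z=7).
Overall: Si⁴⁺ < Al³⁺ < Mg²⁺ < F⁻ < O²⁻ < N³⁻. Mg²⁺ has 2 below it and 3 above. That's 2.

2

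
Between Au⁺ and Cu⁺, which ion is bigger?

Au⁺

Same group, same charge. Going down the group adds an extra shell of electrons, so the ion gets larger: Cu⁺ is highest in the group and smallest.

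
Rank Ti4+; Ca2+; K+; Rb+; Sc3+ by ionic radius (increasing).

Ti4+ < Sc3+ < Ca2+ < K+ < Rb+

First list Z and electron count for each: Ti4+ (Z=22, 18 e⁻), Sc3+ (Z=21, 18 e⁻), Ca2+ (Z=20, 18 e⁻), K+ (Z=19, 18 e⁻), Rb+ (Z=37, 36 e⁻). Ti4+ < Sc3+ (both 18 e⁻, Z=22>21); Sc3+ < Ca2+ (isoelectronic, higher Z=21 is smaller); Ca2+ < K+ (isoelectronic, higher Z=20 is smaller); K+ < Rb+ (same group, period 4 vs 5).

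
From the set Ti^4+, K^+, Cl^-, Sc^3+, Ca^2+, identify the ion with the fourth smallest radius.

These species are isoelectronic with 18 electrons. The only difference is the number of protons: Ti^4+ (Z=22), Sc^3+ (Z=21), Ca^2+ (Z=20), K^+ (Z=19), Cl^- (Z=17). The strongest nuclear pull (Ti^4+) gives the smallest ion.
So the order is Ti^4+ < Sc^3+ < Ca^2+ < K^+ < Cl^-; the 4th-smallest ion is K^+.

K^+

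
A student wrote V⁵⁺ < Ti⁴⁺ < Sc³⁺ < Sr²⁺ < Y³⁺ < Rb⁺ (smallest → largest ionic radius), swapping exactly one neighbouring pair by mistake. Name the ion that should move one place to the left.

Y³⁺

Scanning neighbour by neighbour, only Sr²⁺/Y³⁺ violates a trend: they are isoelectronic (36 e⁻) and Y has more protons than Sr (39 vs 38), making Y³⁺ smaller. That makes Y³⁺ the one sitting a position late relative to where it belongs.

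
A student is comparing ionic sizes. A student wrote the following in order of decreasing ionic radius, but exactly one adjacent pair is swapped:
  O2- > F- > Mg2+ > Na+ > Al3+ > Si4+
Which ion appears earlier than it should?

Mg2+

Compare adjacent ions: Mg2+ and Na+ share 10 electrons; the higher nuclear charge on Mg (Z=12) contracts it more, so Mg2+ < Na+ — yet in this decreasing list Mg2+ sits before Na+. Nothing else is reversed, so Mg2+ should move one place to the right.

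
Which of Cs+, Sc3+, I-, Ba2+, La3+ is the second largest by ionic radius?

Cs+

Tabulating Z and e⁻: Sc3+ has 18 e⁻ (Z=21), La3+ has 54 e⁻ (Z=57), Ba2+ has 54 e⁻ (Z=56), Cs+ has 54 e⁻ (Z=55), I- has 54 e⁻ (Z=53). Sc3+ < La3+ (same group, 2 shells fewer); La3+ < Ba2+ (both 54 e⁻, Z=57>56); Ba2+ < Cs+ (isoelectronic, higher Z=56 is smaller); Cs+ < I- (both 54 e⁻, Z=55>53).
Ordering: Sc3+ < La3+ < Ba2+ < Cs+ < I-. The second largest is Cs+.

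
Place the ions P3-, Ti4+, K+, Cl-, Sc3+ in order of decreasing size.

P3- > Cl- > K+ > Sc3+ > Ti4+

Isoelectronic series (18 e⁻ each). Size is set by nuclear charge: more protons means a smaller ion. Ti4+ (Z=22), Sc3+ (Z=21), K+ (Z=19), Cl- (Z=17), P3- (Z=15).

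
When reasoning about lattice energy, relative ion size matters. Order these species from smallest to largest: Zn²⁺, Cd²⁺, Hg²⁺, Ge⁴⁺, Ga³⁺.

Ge⁴⁺ < Ga³⁺ < Zn²⁺ < Cd²⁺ < Hg²⁺

Ge⁴⁺: 28 e⁻, Z=32, Ga³⁺: 28 e⁻, Z=31, Zn²⁺: 28 e⁻, Z=30, Cd²⁺: 46 e⁻, Z=48, Hg²⁺: 78 e⁻, Z=80. Ge⁴⁺ < Ga³⁺ (isoelectronic, higher Z=32 is smaller); Ga³⁺ < Zn²⁺ (both 28 e⁻, Z=31>30); Zn²⁺ < Cd²⁺ (same group, period 4 vs 5); Cd²⁺ < Hg²⁺ (same group, period 5 vs 6).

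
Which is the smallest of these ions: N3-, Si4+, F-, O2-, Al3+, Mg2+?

Isoelectronic series (10 e⁻ each). Size is set by nuclear charge: more protons means a smaller ion. Si4+ (Z=14), Al3+ (Z=13), Mg2+ (Z=12), F- (Z=9), O2- (Z=8), N3- (Z=7).

Si4+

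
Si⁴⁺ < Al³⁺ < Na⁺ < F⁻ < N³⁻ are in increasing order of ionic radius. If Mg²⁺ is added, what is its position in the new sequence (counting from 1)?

3

All of these have 10 electrons (isoelectronic). With the same electron cloud, the ion with the most protons pulls it in tightest. Nuclear charges: Si⁴⁺ (Z=14), Al³⁺ (Z=13), Mg²⁺ (Z=12), Na⁺ (Z=11), F⁻ (Z=9), N³⁻ (Z=7). Highest Z is smallest.
Putting Mg²⁺ in gives Si⁴⁺ < Al³⁺ < Mg²⁺ < Na⁺ < F⁻ < N³⁻; it lands at slot 3.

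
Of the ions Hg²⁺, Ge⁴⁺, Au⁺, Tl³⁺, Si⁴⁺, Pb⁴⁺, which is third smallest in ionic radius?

Pb⁴⁺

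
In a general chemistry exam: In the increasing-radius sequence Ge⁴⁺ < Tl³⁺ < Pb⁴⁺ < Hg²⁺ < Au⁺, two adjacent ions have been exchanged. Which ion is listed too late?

Compare adjacent ions: both have 78 electrons but Z(Pb)=82 > Z(Tl)=81, so Pb⁴⁺ should be the smaller of the two — yet in this increasing list Tl³⁺ sits before Pb⁴⁺. Nothing else is reversed, so Pb⁴⁺ should move one place to the left.

Pb⁴⁺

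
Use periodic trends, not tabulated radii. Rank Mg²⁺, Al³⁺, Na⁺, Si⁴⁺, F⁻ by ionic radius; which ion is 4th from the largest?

Al³⁺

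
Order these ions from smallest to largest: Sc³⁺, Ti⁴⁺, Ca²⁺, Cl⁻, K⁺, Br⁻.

First list Z and electron count for each: Ti⁴⁺ (Z=22, 18 e⁻), Sc³⁺ (Z=21, 18 e⁻), Ca²⁺ (Z=20, 18 e⁻), K⁺ (Z=19, 18 e⁻), Cl⁻ (Z=17, 18 e⁻), Br⁻ (Z=35, 36 e⁻). Ti⁴⁺ < Sc³⁺ (both 18 e⁻, Z=22>21); Sc³⁺ < Ca²⁺ (both 18 e⁻, Z=21>20); Ca²⁺ < K⁺ (isoelectronic, higher Z=20 is smaller); K⁺ < Cl⁻ (isoelectronic, higher Z=19 is smaller); Cl⁻ < Br⁻ (same group, period 3 vs 4).

Ti⁴⁺ < Sc³⁺ < Ca²⁺ < K⁺ < Cl⁻ < Br⁻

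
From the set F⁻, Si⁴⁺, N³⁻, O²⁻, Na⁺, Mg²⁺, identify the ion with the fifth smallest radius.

O²⁻

These species are isoelectronic with 10 electrons. The only difference is the number of protons: Si⁴⁺ (Z=14), Mg²⁺ (Z=12), Na⁺ (Z=11), F⁻ (Z=9), O²⁻ (Z=8), N³⁻ (Z=7). The strongest nuclear pull (Si⁴⁺) gives the smallest ion.
Full ascending order: Si⁴⁺ < Mg²⁺ < Na⁺ < F⁻ < O²⁻ < N³⁻. Counting from the smallest, position 5 is O²⁻.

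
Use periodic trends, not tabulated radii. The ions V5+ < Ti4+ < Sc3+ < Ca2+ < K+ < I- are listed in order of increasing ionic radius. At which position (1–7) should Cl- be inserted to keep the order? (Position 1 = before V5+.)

6

Electron counts and nuclear charges: V5+ has 18 e⁻ (Z=23), Ti4+ has 18 e⁻ (Z=22), Sc3+ has 18 e⁻ (Z=21), Ca2+ has 18 e⁻ (Z=20), K+ has 18 e⁻ (Z=19), Cl- has 18 e⁻ (Z=17), I- has 54 e⁻ (Z=53). V5+ < Ti4+ (both 18 e⁻, Z=23>22); Ti4+ < Sc3+ (both 18 e⁻, Z=22>21); Sc3+ < Ca2+ (isoelectronic, higher Z=21 is smaller); Ca2+ < K+ (isoelectronic, higher Z=20 is smaller); K+ < Cl- (both 18 e⁻, Z=19>17); Cl- < I- (same group, 2 shells fewer).
With Cl- included the full order is V5+ < Ti4+ < Sc3+ < Ca2+ < K+ < Cl- < I-, so it takes position 6.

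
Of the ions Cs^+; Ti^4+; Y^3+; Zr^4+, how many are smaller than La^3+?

Ti^4+: 18 e⁻, Z=22, Zr^4+: 36 e⁻, Z=40, Y^3+: 36 e⁻, Z=39, La^3+: 54 e⁻, Z=57, Cs^+: 54 e⁻, Z=55. Ti^4+ < Zr^4+ (same group, period 4 vs 5); Zr^4+ < Y^3+ (isoelectronic, higher Z=40 is smaller); Y^3+ < La^3+ (same group, period 5 vs 6); La^3+ < Cs^+ (isoelectronic, higher Z=57 is smaller).
Placing each against La^3+: smaller — Ti^4+, Zr^4+, Y^3+; larger — Cs^+. That's 3.

3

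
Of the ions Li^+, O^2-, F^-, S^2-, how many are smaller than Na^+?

1

Tabulating Z and e⁻: Li^+ (Z=3, 2 e⁻), Na^+ (Z=11, 10 e⁻), F^- (Z=9, 10 e⁻), O^2- (Z=8, 10 e⁻), S^2- (Z=16, 18 e⁻). Li^+ < Na^+ (same group, period 2 vs 3); Na^+ < F^- (both 10 e⁻, Z=11>9); F^- < O^2- (both 10 e⁻, Z=9>8); O^2- < S^2- (same group, period 2 vs 3).
Overall: Li^+ < Na^+ < F^- < O^2- < S^2-. Na^+ has 1 below it and 3 above. That's 1.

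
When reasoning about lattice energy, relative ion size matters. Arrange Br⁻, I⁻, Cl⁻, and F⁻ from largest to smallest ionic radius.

Same group, same charge. Going down the group adds an extra shell of electrons, so the ion gets larger: F⁻ is highest in the group and smallest.

I⁻ > Br⁻ > Cl⁻ > F⁻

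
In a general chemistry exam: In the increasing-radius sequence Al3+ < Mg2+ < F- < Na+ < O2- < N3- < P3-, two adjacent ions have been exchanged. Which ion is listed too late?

The pair F-, Na+ is the wrong way round — Na+ and F- share 10 electrons; the higher nuclear charge on Na (Z=11) contracts it more, so Na+ < F-. All other adjacent pairs agree with periodic trends, so Na+ is the misplaced ion.

Na+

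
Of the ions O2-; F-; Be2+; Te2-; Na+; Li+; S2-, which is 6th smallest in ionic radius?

First list Z and electron count for each: Be2+ has 2 e⁻ (Z=4), Li+ has 2 e⁻ (Z=3), Na+ has 10 e⁻ (Z=11), F- has 10 e⁻ (Z=9), O2- has 10 e⁻ (Z=8), S2- has 18 e⁻ (Z=16), Te2- has 54 e⁻ (Z=52). Be2+ < Li+ (isoelectronic, higher Z=4 is smaller); Li+ < Na+ (same group, period 2 vs 3); Na+ < F- (both 10 e⁻, Z=11>9); F- < O2- (isoelectronic, higher Z=9 is smaller); O2- < S2- (same group, period 2 vs 3); S2- < Te2- (same group, 2 shells fewer).
So the order is Be2+ < Li+ < Na+ < F- < O2- < S2- < Te2-; the 6th-smallest ion is S2-.

S2-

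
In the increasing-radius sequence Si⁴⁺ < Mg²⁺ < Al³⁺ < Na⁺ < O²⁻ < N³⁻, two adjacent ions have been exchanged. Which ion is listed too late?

Al³⁺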